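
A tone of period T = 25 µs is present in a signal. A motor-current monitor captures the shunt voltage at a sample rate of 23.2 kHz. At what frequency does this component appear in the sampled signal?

6.4 kHz

T = 25 µs → f = 1/T = 40 kHz.
40 kHz mod fs = 16.8 kHz.
16.8 kHz > fs/2 = 11.6 kHz, folds to fs − 16.8 kHz = 6.4 kHz.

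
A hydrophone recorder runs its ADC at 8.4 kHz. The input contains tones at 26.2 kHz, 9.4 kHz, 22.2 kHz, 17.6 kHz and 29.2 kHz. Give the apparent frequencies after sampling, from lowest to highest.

fs/2 = 4.2 kHz.
26.2 kHz mod fs = 1 kHz.
1 kHz ≤ fs/2 = 4.2 kHz, appears at 1 kHz.
9.4 kHz mod fs = 1 kHz.
1 kHz ≤ fs/2 = 4.2 kHz, appears at 1 kHz.
22.2 kHz mod fs = 5.4 kHz.
5.4 kHz > fs/2 = 4.2 kHz, folds to fs − 5.4 kHz = 3 kHz.
17.6 kHz mod fs = 0.8 kHz.
0.8 kHz ≤ fs/2 = 4.2 kHz, appears at 0.8 kHz.
29.2 kHz mod fs = 4 kHz.
4 kHz ≤ fs/2 = 4.2 kHz, appears at 4 kHz.
Distinct values: {0.8 kHz, 1 kHz, 3 kHz, 4 kHz}.

0.8 kHz, 1 kHz, 3 kHz, 4 kHz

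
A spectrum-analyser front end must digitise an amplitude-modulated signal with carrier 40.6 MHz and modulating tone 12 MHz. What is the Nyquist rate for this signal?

AM sidebands sit at fc ± fm = 28.6 MHz and 52.6 MHz.
Highest-frequency component: 52.6 MHz.
Nyquist rate = 2 × 52.6 MHz = 105.2 MHz.

105.2 MHz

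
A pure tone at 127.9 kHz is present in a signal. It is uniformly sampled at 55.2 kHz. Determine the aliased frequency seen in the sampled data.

127.9 kHz mod fs = 17.5 kHz.
17.5 kHz ≤ fs/2 = 27.6 kHz, appears at 17.5 kHz.

17.5 kHz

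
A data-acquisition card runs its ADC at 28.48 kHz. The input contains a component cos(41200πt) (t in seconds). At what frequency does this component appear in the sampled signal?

ω = 41200π rad/s → f = ω/(2π) = 20600 Hz = 20.6 kHz.
20.6 kHz > fs/2 = 14.24 kHz, folds to fs − 20.6 kHz = 7.88 kHz.

7.88 kHz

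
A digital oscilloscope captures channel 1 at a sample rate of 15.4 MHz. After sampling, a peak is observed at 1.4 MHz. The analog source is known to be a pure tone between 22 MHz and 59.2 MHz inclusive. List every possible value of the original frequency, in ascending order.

Frequencies that alias to 1.4 MHz are k·fs ± 1.4 MHz for integer k ≥ 0.
k=0: 1.4 MHz.
k=1: 14 MHz, 16.8 MHz.
k=2: 29.4 MHz, 32.2 MHz.
k=3: 44.8 MHz, 47.6 MHz.
k=4: 60.2 MHz, 63 MHz.
Within [22 MHz, 59.2 MHz]: 29.4 MHz, 32.2 MHz, 44.8 MHz, 47.6 MHz.

29.4 MHz, 32.2 MHz, 44.8 MHz, 47.6 MHz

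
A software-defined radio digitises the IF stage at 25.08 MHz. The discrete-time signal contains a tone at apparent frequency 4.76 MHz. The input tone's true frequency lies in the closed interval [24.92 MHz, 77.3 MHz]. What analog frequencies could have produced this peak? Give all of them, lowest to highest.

29.84 MHz, 45.4 MHz, 54.92 MHz, 70.48 MHz

Frequencies that alias to 4.76 MHz are k·fs ± 4.76 MHz for integer k ≥ 0.
k=0: 4.76 MHz.
k=1: 20.32 MHz, 29.84 MHz.
k=2: 45.4 MHz, 54.92 MHz.
k=3: 70.48 MHz, 80 MHz.
k=4: 95.56 MHz, 105.08 MHz.
Within [24.92 MHz, 77.3 MHz]: 29.84 MHz, 45.4 MHz, 54.92 MHz, 70.48 MHz.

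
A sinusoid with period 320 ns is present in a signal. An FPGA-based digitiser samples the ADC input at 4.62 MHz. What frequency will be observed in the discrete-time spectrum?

1.495 MHz

T = 320 ns → f = 1/T = 3.125 MHz.
3.125 MHz > fs/2 = 2.31 MHz, folds to fs − 3.125 MHz = 1.495 MHz.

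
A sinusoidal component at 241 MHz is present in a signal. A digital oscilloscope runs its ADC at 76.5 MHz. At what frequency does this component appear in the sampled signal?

11.5 MHz

241 MHz mod fs = 11.5 MHz.
11.5 MHz ≤ fs/2 = 38.25 MHz, appears at 11.5 MHz.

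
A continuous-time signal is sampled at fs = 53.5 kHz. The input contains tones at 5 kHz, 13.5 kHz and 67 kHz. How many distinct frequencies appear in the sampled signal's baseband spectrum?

2

fs/2 = 26.75 kHz.
5 kHz ≤ fs/2 = 26.75 kHz, passes unchanged.
13.5 kHz ≤ fs/2 = 26.75 kHz, passes unchanged.
67 kHz mod fs = 13.5 kHz.
13.5 kHz ≤ fs/2 = 26.75 kHz, appears at 13.5 kHz.
Distinct values: {5 kHz, 13.5 kHz} → 2.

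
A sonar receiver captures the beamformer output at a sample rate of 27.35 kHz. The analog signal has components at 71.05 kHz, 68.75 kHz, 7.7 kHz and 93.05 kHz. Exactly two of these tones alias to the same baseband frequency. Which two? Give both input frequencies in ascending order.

fs/2 = 13.675 kHz.
71.05 kHz mod fs = 16.35 kHz.
16.35 kHz > fs/2 = 13.675 kHz, folds to fs − 16.35 kHz = 11 kHz.
68.75 kHz mod fs = 14.05 kHz.
14.05 kHz > fs/2 = 13.675 kHz, folds to fs − 14.05 kHz = 13.3 kHz.
7.7 kHz ≤ fs/2 = 13.675 kHz, passes unchanged.
93.05 kHz mod fs = 11 kHz.
11 kHz ≤ fs/2 = 13.675 kHz, appears at 11 kHz.
71.05 kHz and 93.05 kHz both map to 11 kHz.

71.05 kHz, 93.05 kHz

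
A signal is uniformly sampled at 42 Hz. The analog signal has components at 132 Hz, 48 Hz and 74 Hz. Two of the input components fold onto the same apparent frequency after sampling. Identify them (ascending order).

48 Hz, 132 Hz

fs/2 = 21 Hz.
132 Hz mod fs = 6 Hz.
6 Hz ≤ fs/2 = 21 Hz, appears at 6 Hz.
48 Hz mod fs = 6 Hz.
6 Hz ≤ fs/2 = 21 Hz, appears at 6 Hz.
74 Hz mod fs = 32 Hz.
32 Hz > fs/2 = 21 Hz, folds to fs − 32 Hz = 10 Hz.
48 Hz and 132 Hz both map to 6 Hz.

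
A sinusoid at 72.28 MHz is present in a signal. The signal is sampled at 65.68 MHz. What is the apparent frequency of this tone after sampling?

6.6 MHz

72.28 MHz mod fs = 6.6 MHz.
6.6 MHz ≤ fs/2 = 32.84 MHz, appears at 6.6 MHz.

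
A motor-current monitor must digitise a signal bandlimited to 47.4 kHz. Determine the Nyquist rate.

94.8 kHz

Nyquist rate = 2 × 47.4 kHz = 94.8 kHz.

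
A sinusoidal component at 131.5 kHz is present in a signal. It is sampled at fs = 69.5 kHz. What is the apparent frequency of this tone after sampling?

7.5 kHz

131.5 kHz mod fs = 62 kHz.
62 kHz > fs/2 = 34.75 kHz, folds to fs − 62 kHz = 7.5 kHz.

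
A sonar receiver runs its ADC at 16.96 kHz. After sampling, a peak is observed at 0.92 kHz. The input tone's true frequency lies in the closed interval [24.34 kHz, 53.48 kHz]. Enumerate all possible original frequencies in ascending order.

33 kHz, 34.84 kHz, 49.96 kHz, 51.8 kHz

Frequencies that alias to 0.92 kHz are k·fs ± 0.92 kHz for integer k ≥ 0.
k=0: 0.92 kHz.
k=1: 16.04 kHz, 17.88 kHz.
k=2: 33 kHz, 34.84 kHz.
k=3: 49.96 kHz, 51.8 kHz.
k=4: 66.92 kHz, 68.76 kHz.
Within [24.34 kHz, 53.48 kHz]: 33 kHz, 34.84 kHz, 49.96 kHz, 51.8 kHz.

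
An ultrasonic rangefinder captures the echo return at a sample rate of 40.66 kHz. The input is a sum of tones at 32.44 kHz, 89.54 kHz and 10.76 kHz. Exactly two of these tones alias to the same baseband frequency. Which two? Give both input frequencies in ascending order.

32.44 kHz, 89.54 kHz

fs/2 = 20.33 kHz.
32.44 kHz > fs/2 = 20.33 kHz, folds to fs − 32.44 kHz = 8.22 kHz.
89.54 kHz mod fs = 8.22 kHz.
8.22 kHz ≤ fs/2 = 20.33 kHz, appears at 8.22 kHz.
10.76 kHz ≤ fs/2 = 20.33 kHz, passes unchanged.
32.44 kHz and 89.54 kHz both map to 8.22 kHz.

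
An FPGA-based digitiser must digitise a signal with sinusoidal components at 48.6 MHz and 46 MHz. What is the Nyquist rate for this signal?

97.2 MHz

Highest-frequency component: 48.6 MHz.
Nyquist rate = 2 × 48.6 MHz = 97.2 MHz.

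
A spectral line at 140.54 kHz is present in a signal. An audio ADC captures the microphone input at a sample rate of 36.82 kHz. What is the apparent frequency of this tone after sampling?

140.54 kHz mod fs = 30.08 kHz.
30.08 kHz > fs/2 = 18.41 kHz, folds to fs − 30.08 kHz = 6.74 kHz.

6.74 kHz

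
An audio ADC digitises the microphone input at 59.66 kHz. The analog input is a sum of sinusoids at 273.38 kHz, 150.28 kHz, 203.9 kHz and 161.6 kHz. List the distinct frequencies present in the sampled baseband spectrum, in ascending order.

17.38 kHz, 24.92 kHz, 28.7 kHz

fs/2 = 29.83 kHz.
273.38 kHz mod fs = 34.74 kHz.
34.74 kHz > fs/2 = 29.83 kHz, folds to fs − 34.74 kHz = 24.92 kHz.
150.28 kHz mod fs = 30.96 kHz.
30.96 kHz > fs/2 = 29.83 kHz, folds to fs − 30.96 kHz = 28.7 kHz.
203.9 kHz mod fs = 24.92 kHz.
24.92 kHz ≤ fs/2 = 29.83 kHz, appears at 24.92 kHz.
161.6 kHz mod fs = 42.28 kHz.
42.28 kHz > fs/2 = 29.83 kHz, folds to fs − 42.28 kHz = 17.38 kHz.
Distinct values: {17.38 kHz, 24.92 kHz, 28.7 kHz}.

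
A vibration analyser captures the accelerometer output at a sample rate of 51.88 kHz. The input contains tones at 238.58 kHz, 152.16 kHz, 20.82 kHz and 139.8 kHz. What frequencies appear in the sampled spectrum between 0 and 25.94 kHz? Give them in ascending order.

3.48 kHz, 15.84 kHz, 20.82 kHz

fs/2 = 25.94 kHz.
238.58 kHz mod fs = 31.06 kHz.
31.06 kHz > fs/2 = 25.94 kHz, folds to fs − 31.06 kHz = 20.82 kHz.
152.16 kHz mod fs = 48.4 kHz.
48.4 kHz > fs/2 = 25.94 kHz, folds to fs − 48.4 kHz = 3.48 kHz.
20.82 kHz ≤ fs/2 = 25.94 kHz, passes unchanged.
139.8 kHz mod fs = 36.04 kHz.
36.04 kHz > fs/2 = 25.94 kHz, folds to fs − 36.04 kHz = 15.84 kHz.
Distinct values: {3.48 kHz, 15.84 kHz, 20.82 kHz}.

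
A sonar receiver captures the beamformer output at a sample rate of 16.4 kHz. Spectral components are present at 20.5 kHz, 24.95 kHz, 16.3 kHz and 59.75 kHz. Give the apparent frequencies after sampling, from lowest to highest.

fs/2 = 8.2 kHz.
20.5 kHz mod fs = 4.1 kHz.
4.1 kHz ≤ fs/2 = 8.2 kHz, appears at 4.1 kHz.
24.95 kHz mod fs = 8.55 kHz.
8.55 kHz > fs/2 = 8.2 kHz, folds to fs − 8.55 kHz = 7.85 kHz.
16.3 kHz > fs/2 = 8.2 kHz, folds to fs − 16.3 kHz = 0.1 kHz.
59.75 kHz mod fs = 10.55 kHz.
10.55 kHz > fs/2 = 8.2 kHz, folds to fs − 10.55 kHz = 5.85 kHz.
Distinct values: {0.1 kHz, 4.1 kHz, 5.85 kHz, 7.85 kHz}.

0.1 kHz, 4.1 kHz, 5.85 kHz, 7.85 kHz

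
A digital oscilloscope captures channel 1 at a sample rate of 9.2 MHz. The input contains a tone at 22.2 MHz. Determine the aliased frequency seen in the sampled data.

3.8 MHz

22.2 MHz mod fs = 3.8 MHz.
3.8 MHz ≤ fs/2 = 4.6 MHz, appears at 3.8 MHz.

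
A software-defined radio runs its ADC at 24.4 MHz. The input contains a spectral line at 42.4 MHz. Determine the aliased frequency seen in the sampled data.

6.4 MHz

42.4 MHz mod fs = 18 MHz.
18 MHz > fs/2 = 12.2 MHz, folds to fs − 18 MHz = 6.4 MHz.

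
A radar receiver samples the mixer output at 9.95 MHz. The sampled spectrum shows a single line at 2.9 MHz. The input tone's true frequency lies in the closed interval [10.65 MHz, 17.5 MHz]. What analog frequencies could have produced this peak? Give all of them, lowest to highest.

12.85 MHz, 17 MHz

Frequencies that alias to 2.9 MHz are k·fs ± 2.9 MHz for integer k ≥ 0.
k=0: 2.9 MHz.
k=1: 7.05 MHz, 12.85 MHz.
k=2: 17 MHz, 22.8 MHz.
k=3: 26.95 MHz, 32.75 MHz.
Within [10.65 MHz, 17.5 MHz]: 12.85 MHz, 17 MHz.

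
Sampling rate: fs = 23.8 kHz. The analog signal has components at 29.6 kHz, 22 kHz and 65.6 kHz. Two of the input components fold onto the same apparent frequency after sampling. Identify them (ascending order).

fs/2 = 11.9 kHz.
29.6 kHz mod fs = 5.8 kHz.
5.8 kHz ≤ fs/2 = 11.9 kHz, appears at 5.8 kHz.
22 kHz > fs/2 = 11.9 kHz, folds to fs − 22 kHz = 1.8 kHz.
65.6 kHz mod fs = 18 kHz.
18 kHz > fs/2 = 11.9 kHz, folds to fs − 18 kHz = 5.8 kHz.
29.6 kHz and 65.6 kHz both map to 5.8 kHz.

29.6 kHz, 65.6 kHz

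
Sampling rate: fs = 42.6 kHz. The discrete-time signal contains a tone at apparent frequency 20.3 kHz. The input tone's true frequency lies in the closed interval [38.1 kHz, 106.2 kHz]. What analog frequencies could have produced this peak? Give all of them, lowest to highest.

Frequencies that alias to 20.3 kHz are k·fs ± 20.3 kHz for integer k ≥ 0.
k=0: 20.3 kHz.
k=1: 22.3 kHz, 62.9 kHz.
k=2: 64.9 kHz, 105.5 kHz.
k=3: 107.5 kHz, 148.1 kHz.
Within [38.1 kHz, 106.2 kHz]: 62.9 kHz, 64.9 kHz, 105.5 kHz.

62.9 kHz, 64.9 kHz, 105.5 kHz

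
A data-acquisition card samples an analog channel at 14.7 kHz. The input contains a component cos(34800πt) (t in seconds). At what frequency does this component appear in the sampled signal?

ω = 34800π rad/s → f = ω/(2π) = 17400 Hz = 17.4 kHz.
17.4 kHz mod fs = 2.7 kHz.
2.7 kHz ≤ fs/2 = 7.35 kHz, appears at 2.7 kHz.

2.7 kHz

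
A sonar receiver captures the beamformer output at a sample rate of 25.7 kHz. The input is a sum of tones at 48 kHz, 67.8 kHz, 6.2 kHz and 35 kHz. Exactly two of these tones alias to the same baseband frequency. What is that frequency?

9.3 kHz

fs/2 = 12.85 kHz.
48 kHz mod fs = 22.3 kHz.
22.3 kHz > fs/2 = 12.85 kHz, folds to fs − 22.3 kHz = 3.4 kHz.
67.8 kHz mod fs = 16.4 kHz.
16.4 kHz > fs/2 = 12.85 kHz, folds to fs − 16.4 kHz = 9.3 kHz.
6.2 kHz ≤ fs/2 = 12.85 kHz, passes unchanged.
35 kHz mod fs = 9.3 kHz.
9.3 kHz ≤ fs/2 = 12.85 kHz, appears at 9.3 kHz.
35 kHz and 67.8 kHz both map to 9.3 kHz.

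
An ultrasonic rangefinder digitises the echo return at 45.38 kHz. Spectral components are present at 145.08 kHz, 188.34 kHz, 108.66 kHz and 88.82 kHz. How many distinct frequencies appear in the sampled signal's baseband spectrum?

4

fs/2 = 22.69 kHz.
145.08 kHz mod fs = 8.94 kHz.
8.94 kHz ≤ fs/2 = 22.69 kHz, appears at 8.94 kHz.
188.34 kHz mod fs = 6.82 kHz.
6.82 kHz ≤ fs/2 = 22.69 kHz, appears at 6.82 kHz.
108.66 kHz mod fs = 17.9 kHz.
17.9 kHz ≤ fs/2 = 22.69 kHz, appears at 17.9 kHz.
88.82 kHz mod fs = 43.44 kHz.
43.44 kHz > fs/2 = 22.69 kHz, folds to fs − 43.44 kHz = 1.94 kHz.
Distinct values: {1.94 kHz, 6.82 kHz, 8.94 kHz, 17.9 kHz} → 4.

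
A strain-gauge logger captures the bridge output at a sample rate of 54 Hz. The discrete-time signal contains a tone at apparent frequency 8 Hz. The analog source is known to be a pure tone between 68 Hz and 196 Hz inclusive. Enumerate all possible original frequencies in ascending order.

100 Hz, 116 Hz, 154 Hz, 170 Hz

Frequencies that alias to 8 Hz are k·fs ± 8 Hz for integer k ≥ 0.
k=0: 8 Hz.
k=1: 46 Hz, 62 Hz.
k=2: 100 Hz, 116 Hz.
k=3: 154 Hz, 170 Hz.
k=4: 208 Hz, 224 Hz.
Within [68 Hz, 196 Hz]: 100 Hz, 116 Hz, 154 Hz, 170 Hz.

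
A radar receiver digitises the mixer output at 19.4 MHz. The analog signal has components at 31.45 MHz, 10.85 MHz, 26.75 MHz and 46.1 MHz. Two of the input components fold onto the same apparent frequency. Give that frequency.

fs/2 = 9.7 MHz.
31.45 MHz mod fs = 12.05 MHz.
12.05 MHz > fs/2 = 9.7 MHz, folds to fs − 12.05 MHz = 7.35 MHz.
10.85 MHz > fs/2 = 9.7 MHz, folds to fs − 10.85 MHz = 8.55 MHz.
26.75 MHz mod fs = 7.35 MHz.
7.35 MHz ≤ fs/2 = 9.7 MHz, appears at 7.35 MHz.
46.1 MHz mod fs = 7.3 MHz.
7.3 MHz ≤ fs/2 = 9.7 MHz, appears at 7.3 MHz.
26.75 MHz and 31.45 MHz both map to 7.35 MHz.

7.35 MHz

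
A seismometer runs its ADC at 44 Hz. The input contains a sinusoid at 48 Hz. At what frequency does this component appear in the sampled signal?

4 Hz

48 Hz mod fs = 4 Hz.
4 Hz ≤ fs/2 = 22 Hz, appears at 4 Hz.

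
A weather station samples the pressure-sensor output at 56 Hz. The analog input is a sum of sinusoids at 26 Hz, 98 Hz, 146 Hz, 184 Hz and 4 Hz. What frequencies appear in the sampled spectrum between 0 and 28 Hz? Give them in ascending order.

fs/2 = 28 Hz.
26 Hz ≤ fs/2 = 28 Hz, passes unchanged.
98 Hz mod fs = 42 Hz.
42 Hz > fs/2 = 28 Hz, folds to fs − 42 Hz = 14 Hz.
146 Hz mod fs = 34 Hz.
34 Hz > fs/2 = 28 Hz, folds to fs − 34 Hz = 22 Hz.
184 Hz mod fs = 16 Hz.
16 Hz ≤ fs/2 = 28 Hz, appears at 16 Hz.
4 Hz ≤ fs/2 = 28 Hz, passes unchanged.
Distinct values: {4 Hz, 14 Hz, 16 Hz, 22 Hz, 26 Hz}.

4 Hz, 14 Hz, 16 Hz, 22 Hz, 26 Hz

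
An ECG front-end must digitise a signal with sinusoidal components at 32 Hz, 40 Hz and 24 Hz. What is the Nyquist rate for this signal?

80 Hz

Highest-frequency component: 40 Hz.
Nyquist rate = 2 × 40 Hz = 80 Hz.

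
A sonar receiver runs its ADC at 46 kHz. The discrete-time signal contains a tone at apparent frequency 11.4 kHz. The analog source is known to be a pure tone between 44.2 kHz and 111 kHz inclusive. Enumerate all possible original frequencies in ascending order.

57.4 kHz, 80.6 kHz, 103.4 kHz

Frequencies that alias to 11.4 kHz are k·fs ± 11.4 kHz for integer k ≥ 0.
k=0: 11.4 kHz.
k=1: 34.6 kHz, 57.4 kHz.
k=2: 80.6 kHz, 103.4 kHz.
k=3: 126.6 kHz, 149.4 kHz.
Within [44.2 kHz, 111 kHz]: 57.4 kHz, 80.6 kHz, 103.4 kHz.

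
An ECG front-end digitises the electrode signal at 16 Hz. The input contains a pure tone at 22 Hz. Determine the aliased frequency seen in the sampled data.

22 Hz mod fs = 6 Hz.
6 Hz ≤ fs/2 = 8 Hz, appears at 6 Hz.

6 Hz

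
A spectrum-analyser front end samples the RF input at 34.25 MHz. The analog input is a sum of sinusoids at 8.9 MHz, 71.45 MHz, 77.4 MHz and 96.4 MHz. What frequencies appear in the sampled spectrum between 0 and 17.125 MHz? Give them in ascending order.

2.95 MHz, 6.35 MHz, 8.9 MHz

fs/2 = 17.125 MHz.
8.9 MHz ≤ fs/2 = 17.125 MHz, passes unchanged.
71.45 MHz mod fs = 2.95 MHz.
2.95 MHz ≤ fs/2 = 17.125 MHz, appears at 2.95 MHz.
77.4 MHz mod fs = 8.9 MHz.
8.9 MHz ≤ fs/2 = 17.125 MHz, appears at 8.9 MHz.
96.4 MHz mod fs = 27.9 MHz.
27.9 MHz > fs/2 = 17.125 MHz, folds to fs − 27.9 MHz = 6.35 MHz.
Distinct values: {2.95 MHz, 6.35 MHz, 8.9 MHz}.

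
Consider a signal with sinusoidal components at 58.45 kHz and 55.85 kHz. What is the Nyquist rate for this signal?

116.9 kHz

Highest-frequency component: 58.45 kHz.
Nyquist rate = 2 × 58.45 kHz = 116.9 kHz.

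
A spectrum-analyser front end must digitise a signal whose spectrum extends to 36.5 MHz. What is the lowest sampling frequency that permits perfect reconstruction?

73 MHz

Nyquist rate = 2 × 36.5 MHz = 73 MHz.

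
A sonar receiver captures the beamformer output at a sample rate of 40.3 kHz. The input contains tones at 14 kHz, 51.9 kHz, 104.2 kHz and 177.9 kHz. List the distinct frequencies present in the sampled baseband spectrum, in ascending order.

fs/2 = 20.15 kHz.
14 kHz ≤ fs/2 = 20.15 kHz, passes unchanged.
51.9 kHz mod fs = 11.6 kHz.
11.6 kHz ≤ fs/2 = 20.15 kHz, appears at 11.6 kHz.
104.2 kHz mod fs = 23.6 kHz.
23.6 kHz > fs/2 = 20.15 kHz, folds to fs − 23.6 kHz = 16.7 kHz.
177.9 kHz mod fs = 16.7 kHz.
16.7 kHz ≤ fs/2 = 20.15 kHz, appears at 16.7 kHz.
Distinct values: {11.6 kHz, 14 kHz, 16.7 kHz}.

11.6 kHz, 14 kHz, 16.7 kHz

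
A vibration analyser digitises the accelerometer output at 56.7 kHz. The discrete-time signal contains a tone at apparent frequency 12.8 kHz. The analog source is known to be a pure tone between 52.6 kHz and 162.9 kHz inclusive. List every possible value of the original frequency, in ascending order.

Frequencies that alias to 12.8 kHz are k·fs ± 12.8 kHz for integer k ≥ 0.
k=0: 12.8 kHz.
k=1: 43.9 kHz, 69.5 kHz.
k=2: 100.6 kHz, 126.2 kHz.
k=3: 157.3 kHz, 182.9 kHz.
k=4: 214 kHz, 239.6 kHz.
Within [52.6 kHz, 162.9 kHz]: 69.5 kHz, 100.6 kHz, 126.2 kHz, 157.3 kHz.

69.5 kHz, 100.6 kHz, 126.2 kHz, 157.3 kHz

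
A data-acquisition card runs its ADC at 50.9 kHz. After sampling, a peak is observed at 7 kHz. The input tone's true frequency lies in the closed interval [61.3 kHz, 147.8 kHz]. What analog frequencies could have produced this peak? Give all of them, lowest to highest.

94.8 kHz, 108.8 kHz, 145.7 kHz

Frequencies that alias to 7 kHz are k·fs ± 7 kHz for integer k ≥ 0.
k=0: 7 kHz.
k=1: 43.9 kHz, 57.9 kHz.
k=2: 94.8 kHz, 108.8 kHz.
k=3: 145.7 kHz, 159.7 kHz.
k=4: 196.6 kHz, 210.6 kHz.
Within [61.3 kHz, 147.8 kHz]: 94.8 kHz, 108.8 kHz, 145.7 kHz.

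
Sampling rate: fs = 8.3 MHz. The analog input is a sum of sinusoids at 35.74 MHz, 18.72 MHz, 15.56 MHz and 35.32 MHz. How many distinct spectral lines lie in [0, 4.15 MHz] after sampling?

3

fs/2 = 4.15 MHz.
35.74 MHz mod fs = 2.54 MHz.
2.54 MHz ≤ fs/2 = 4.15 MHz, appears at 2.54 MHz.
18.72 MHz mod fs = 2.12 MHz.
2.12 MHz ≤ fs/2 = 4.15 MHz, appears at 2.12 MHz.
15.56 MHz mod fs = 7.26 MHz.
7.26 MHz > fs/2 = 4.15 MHz, folds to fs − 7.26 MHz = 1.04 MHz.
35.32 MHz mod fs = 2.12 MHz.
2.12 MHz ≤ fs/2 = 4.15 MHz, appears at 2.12 MHz.
Distinct values: {1.04 MHz, 2.12 MHz, 2.54 MHz} → 3.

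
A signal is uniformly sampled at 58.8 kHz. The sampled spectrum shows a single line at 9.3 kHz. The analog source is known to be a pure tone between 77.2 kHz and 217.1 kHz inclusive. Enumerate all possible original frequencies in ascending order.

108.3 kHz, 126.9 kHz, 167.1 kHz, 185.7 kHz

Frequencies that alias to 9.3 kHz are k·fs ± 9.3 kHz for integer k ≥ 0.
k=0: 9.3 kHz.
k=1: 49.5 kHz, 68.1 kHz.
k=2: 108.3 kHz, 126.9 kHz.
k=3: 167.1 kHz, 185.7 kHz.
k=4: 225.9 kHz, 244.5 kHz.
Within [77.2 kHz, 217.1 kHz]: 108.3 kHz, 126.9 kHz, 167.1 kHz, 185.7 kHz.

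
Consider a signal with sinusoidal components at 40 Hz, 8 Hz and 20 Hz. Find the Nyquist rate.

Highest-frequency component: 40 Hz.
Nyquist rate = 2 × 40 Hz = 80 Hz.

80 Hz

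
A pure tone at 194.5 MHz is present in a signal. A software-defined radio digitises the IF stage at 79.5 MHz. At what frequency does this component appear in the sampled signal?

194.5 MHz mod fs = 35.5 MHz.
35.5 MHz ≤ fs/2 = 39.75 MHz, appears at 35.5 MHz.

35.5 MHz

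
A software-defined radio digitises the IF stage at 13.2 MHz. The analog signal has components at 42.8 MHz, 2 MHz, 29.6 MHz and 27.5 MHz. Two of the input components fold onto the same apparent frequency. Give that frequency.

fs/2 = 6.6 MHz.
42.8 MHz mod fs = 3.2 MHz.
3.2 MHz ≤ fs/2 = 6.6 MHz, appears at 3.2 MHz.
2 MHz ≤ fs/2 = 6.6 MHz, passes unchanged.
29.6 MHz mod fs = 3.2 MHz.
3.2 MHz ≤ fs/2 = 6.6 MHz, appears at 3.2 MHz.
27.5 MHz mod fs = 1.1 MHz.
1.1 MHz ≤ fs/2 = 6.6 MHz, appears at 1.1 MHz.
29.6 MHz and 42.8 MHz both map to 3.2 MHz.

3.2 MHz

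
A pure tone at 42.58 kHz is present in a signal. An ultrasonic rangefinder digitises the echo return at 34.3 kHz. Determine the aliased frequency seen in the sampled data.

8.28 kHz

42.58 kHz mod fs = 8.28 kHz.
8.28 kHz ≤ fs/2 = 17.15 kHz, appears at 8.28 kHz.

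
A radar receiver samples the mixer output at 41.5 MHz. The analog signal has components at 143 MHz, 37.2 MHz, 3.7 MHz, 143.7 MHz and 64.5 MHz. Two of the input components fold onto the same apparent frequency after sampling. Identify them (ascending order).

64.5 MHz, 143 MHz

fs/2 = 20.75 MHz.
143 MHz mod fs = 18.5 MHz.
18.5 MHz ≤ fs/2 = 20.75 MHz, appears at 18.5 MHz.
37.2 MHz > fs/2 = 20.75 MHz, folds to fs − 37.2 MHz = 4.3 MHz.
3.7 MHz ≤ fs/2 = 20.75 MHz, passes unchanged.
143.7 MHz mod fs = 19.2 MHz.
19.2 MHz ≤ fs/2 = 20.75 MHz, appears at 19.2 MHz.
64.5 MHz mod fs = 23 MHz.
23 MHz > fs/2 = 20.75 MHz, folds to fs − 23 MHz = 18.5 MHz.
64.5 MHz and 143 MHz both map to 18.5 MHz.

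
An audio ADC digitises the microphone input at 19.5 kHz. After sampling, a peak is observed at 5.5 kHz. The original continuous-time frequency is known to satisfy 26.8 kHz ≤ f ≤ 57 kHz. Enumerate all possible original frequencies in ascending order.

Frequencies that alias to 5.5 kHz are k·fs ± 5.5 kHz for integer k ≥ 0.
k=0: 5.5 kHz.
k=1: 14 kHz, 25 kHz.
k=2: 33.5 kHz, 44.5 kHz.
k=3: 53 kHz, 64 kHz.
k=4: 72.5 kHz, 83.5 kHz.
Within [26.8 kHz, 57 kHz]: 33.5 kHz, 44.5 kHz, 53 kHz.

33.5 kHz, 44.5 kHz, 53 kHz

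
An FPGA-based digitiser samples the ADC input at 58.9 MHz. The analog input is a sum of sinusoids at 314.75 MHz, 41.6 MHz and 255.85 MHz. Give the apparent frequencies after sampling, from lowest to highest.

17.3 MHz, 20.25 MHz

fs/2 = 29.45 MHz.
314.75 MHz mod fs = 20.25 MHz.
20.25 MHz ≤ fs/2 = 29.45 MHz, appears at 20.25 MHz.
41.6 MHz > fs/2 = 29.45 MHz, folds to fs − 41.6 MHz = 17.3 MHz.
255.85 MHz mod fs = 20.25 MHz.
20.25 MHz ≤ fs/2 = 29.45 MHz, appears at 20.25 MHz.
Distinct values: {17.3 MHz, 20.25 MHz}.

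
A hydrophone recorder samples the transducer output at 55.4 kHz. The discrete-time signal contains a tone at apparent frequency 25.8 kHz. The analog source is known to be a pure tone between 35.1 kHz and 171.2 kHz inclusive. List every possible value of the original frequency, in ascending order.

81.2 kHz, 85 kHz, 136.6 kHz, 140.4 kHz

Frequencies that alias to 25.8 kHz are k·fs ± 25.8 kHz for integer k ≥ 0.
k=0: 25.8 kHz.
k=1: 29.6 kHz, 81.2 kHz.
k=2: 85 kHz, 136.6 kHz.
k=3: 140.4 kHz, 192 kHz.
k=4: 195.8 kHz, 247.4 kHz.
Within [35.1 kHz, 171.2 kHz]: 81.2 kHz, 85 kHz, 136.6 kHz, 140.4 kHz.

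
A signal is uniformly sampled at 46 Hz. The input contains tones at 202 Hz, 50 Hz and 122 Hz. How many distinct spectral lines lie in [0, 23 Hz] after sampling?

fs/2 = 23 Hz.
202 Hz mod fs = 18 Hz.
18 Hz ≤ fs/2 = 23 Hz, appears at 18 Hz.
50 Hz mod fs = 4 Hz.
4 Hz ≤ fs/2 = 23 Hz, appears at 4 Hz.
122 Hz mod fs = 30 Hz.
30 Hz > fs/2 = 23 Hz, folds to fs − 30 Hz = 16 Hz.
Distinct values: {4 Hz, 16 Hz, 18 Hz} → 3.

3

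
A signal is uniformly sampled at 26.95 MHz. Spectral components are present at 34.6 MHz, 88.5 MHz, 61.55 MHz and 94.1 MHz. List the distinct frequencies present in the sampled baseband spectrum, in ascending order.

7.65 MHz, 13.25 MHz

fs/2 = 13.475 MHz.
34.6 MHz mod fs = 7.65 MHz.
7.65 MHz ≤ fs/2 = 13.475 MHz, appears at 7.65 MHz.
88.5 MHz mod fs = 7.65 MHz.
7.65 MHz ≤ fs/2 = 13.475 MHz, appears at 7.65 MHz.
61.55 MHz mod fs = 7.65 MHz.
7.65 MHz ≤ fs/2 = 13.475 MHz, appears at 7.65 MHz.
94.1 MHz mod fs = 13.25 MHz.
13.25 MHz ≤ fs/2 = 13.475 MHz, appears at 13.25 MHz.
Distinct values: {7.65 MHz, 13.25 MHz}.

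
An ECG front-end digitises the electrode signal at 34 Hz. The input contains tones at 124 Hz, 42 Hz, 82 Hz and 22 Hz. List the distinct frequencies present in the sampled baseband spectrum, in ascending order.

fs/2 = 17 Hz.
124 Hz mod fs = 22 Hz.
22 Hz > fs/2 = 17 Hz, folds to fs − 22 Hz = 12 Hz.
42 Hz mod fs = 8 Hz.
8 Hz ≤ fs/2 = 17 Hz, appears at 8 Hz.
82 Hz mod fs = 14 Hz.
14 Hz ≤ fs/2 = 17 Hz, appears at 14 Hz.
22 Hz > fs/2 = 17 Hz, folds to fs − 22 Hz = 12 Hz.
Distinct values: {8 Hz, 12 Hz, 14 Hz}.

8 Hz, 12 Hz, 14 Hz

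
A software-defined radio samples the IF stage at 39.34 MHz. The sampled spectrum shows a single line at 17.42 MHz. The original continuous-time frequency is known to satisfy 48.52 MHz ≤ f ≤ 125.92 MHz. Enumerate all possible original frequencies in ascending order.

Frequencies that alias to 17.42 MHz are k·fs ± 17.42 MHz for integer k ≥ 0.
k=0: 17.42 MHz.
k=1: 21.92 MHz, 56.76 MHz.
k=2: 61.26 MHz, 96.1 MHz.
k=3: 100.6 MHz, 135.44 MHz.
k=4: 139.94 MHz, 174.78 MHz.
Within [48.52 MHz, 125.92 MHz]: 56.76 MHz, 61.26 MHz, 96.1 MHz, 100.6 MHz.

56.76 MHz, 61.26 MHz, 96.1 MHz, 100.6 MHz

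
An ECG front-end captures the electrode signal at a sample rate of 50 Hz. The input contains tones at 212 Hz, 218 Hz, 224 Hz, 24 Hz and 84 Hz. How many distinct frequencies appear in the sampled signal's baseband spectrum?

fs/2 = 25 Hz.
212 Hz mod fs = 12 Hz.
12 Hz ≤ fs/2 = 25 Hz, appears at 12 Hz.
218 Hz mod fs = 18 Hz.
18 Hz ≤ fs/2 = 25 Hz, appears at 18 Hz.
224 Hz mod fs = 24 Hz.
24 Hz ≤ fs/2 = 25 Hz, appears at 24 Hz.
24 Hz ≤ fs/2 = 25 Hz, passes unchanged.
84 Hz mod fs = 34 Hz.
34 Hz > fs/2 = 25 Hz, folds to fs − 34 Hz = 16 Hz.
Distinct values: {12 Hz, 16 Hz, 18 Hz, 24 Hz} → 4.

4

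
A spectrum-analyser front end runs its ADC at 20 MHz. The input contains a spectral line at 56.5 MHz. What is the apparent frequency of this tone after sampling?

56.5 MHz mod fs = 16.5 MHz.
16.5 MHz > fs/2 = 10 MHz, folds to fs − 16.5 MHz = 3.5 MHz.

3.5 MHz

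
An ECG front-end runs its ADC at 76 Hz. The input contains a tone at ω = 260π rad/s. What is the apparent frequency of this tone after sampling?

ω = 260π rad/s → f = ω/(2π) = 130 Hz.
130 Hz mod fs = 54 Hz.
54 Hz > fs/2 = 38 Hz, folds to fs − 54 Hz = 22 Hz.

22 Hz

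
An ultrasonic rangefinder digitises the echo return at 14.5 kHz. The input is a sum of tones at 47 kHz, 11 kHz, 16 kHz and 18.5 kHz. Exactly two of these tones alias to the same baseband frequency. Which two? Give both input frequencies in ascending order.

fs/2 = 7.25 kHz.
47 kHz mod fs = 3.5 kHz.
3.5 kHz ≤ fs/2 = 7.25 kHz, appears at 3.5 kHz.
11 kHz > fs/2 = 7.25 kHz, folds to fs − 11 kHz = 3.5 kHz.
16 kHz mod fs = 1.5 kHz.
1.5 kHz ≤ fs/2 = 7.25 kHz, appears at 1.5 kHz.
18.5 kHz mod fs = 4 kHz.
4 kHz ≤ fs/2 = 7.25 kHz, appears at 4 kHz.
11 kHz and 47 kHz both map to 3.5 kHz.

11 kHz, 47 kHz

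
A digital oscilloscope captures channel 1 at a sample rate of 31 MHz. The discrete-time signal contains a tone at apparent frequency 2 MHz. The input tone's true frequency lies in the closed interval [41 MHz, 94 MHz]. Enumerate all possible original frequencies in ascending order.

Frequencies that alias to 2 MHz are k·fs ± 2 MHz for integer k ≥ 0.
k=0: 2 MHz.
k=1: 29 MHz, 33 MHz.
k=2: 60 MHz, 64 MHz.
k=3: 91 MHz, 95 MHz.
k=4: 122 MHz, 126 MHz.
Within [41 MHz, 94 MHz]: 60 MHz, 64 MHz, 91 MHz.

60 MHz, 64 MHz, 91 MHz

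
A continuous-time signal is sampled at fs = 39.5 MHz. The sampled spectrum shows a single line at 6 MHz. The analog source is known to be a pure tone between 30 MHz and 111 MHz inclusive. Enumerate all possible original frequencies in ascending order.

33.5 MHz, 45.5 MHz, 73 MHz, 85 MHz

Frequencies that alias to 6 MHz are k·fs ± 6 MHz for integer k ≥ 0.
k=0: 6 MHz.
k=1: 33.5 MHz, 45.5 MHz.
k=2: 73 MHz, 85 MHz.
k=3: 112.5 MHz, 124.5 MHz.
Within [30 MHz, 111 MHz]: 33.5 MHz, 45.5 MHz, 73 MHz, 85 MHz.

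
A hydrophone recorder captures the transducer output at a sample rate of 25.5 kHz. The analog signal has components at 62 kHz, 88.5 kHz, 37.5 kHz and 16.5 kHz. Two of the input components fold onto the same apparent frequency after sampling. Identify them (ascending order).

37.5 kHz, 88.5 kHz

fs/2 = 12.75 kHz.
62 kHz mod fs = 11 kHz.
11 kHz ≤ fs/2 = 12.75 kHz, appears at 11 kHz.
88.5 kHz mod fs = 12 kHz.
12 kHz ≤ fs/2 = 12.75 kHz, appears at 12 kHz.
37.5 kHz mod fs = 12 kHz.
12 kHz ≤ fs/2 = 12.75 kHz, appears at 12 kHz.
16.5 kHz > fs/2 = 12.75 kHz, folds to fs − 16.5 kHz = 9 kHz.
37.5 kHz and 88.5 kHz both map to 12 kHz.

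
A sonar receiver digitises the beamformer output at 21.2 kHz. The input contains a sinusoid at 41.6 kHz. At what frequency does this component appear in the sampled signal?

41.6 kHz mod fs = 20.4 kHz.
20.4 kHz > fs/2 = 10.6 kHz, folds to fs − 20.4 kHz = 0.8 kHz.

0.8 kHz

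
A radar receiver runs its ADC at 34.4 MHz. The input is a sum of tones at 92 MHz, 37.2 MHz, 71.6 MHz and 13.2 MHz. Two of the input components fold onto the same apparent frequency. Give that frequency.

fs/2 = 17.2 MHz.
92 MHz mod fs = 23.2 MHz.
23.2 MHz > fs/2 = 17.2 MHz, folds to fs − 23.2 MHz = 11.2 MHz.
37.2 MHz mod fs = 2.8 MHz.
2.8 MHz ≤ fs/2 = 17.2 MHz, appears at 2.8 MHz.
71.6 MHz mod fs = 2.8 MHz.
2.8 MHz ≤ fs/2 = 17.2 MHz, appears at 2.8 MHz.
13.2 MHz ≤ fs/2 = 17.2 MHz, passes unchanged.
37.2 MHz and 71.6 MHz both map to 2.8 MHz.

2.8 MHz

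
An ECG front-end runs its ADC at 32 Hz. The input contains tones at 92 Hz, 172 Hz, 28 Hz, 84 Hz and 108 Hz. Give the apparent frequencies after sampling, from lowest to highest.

fs/2 = 16 Hz.
92 Hz mod fs = 28 Hz.
28 Hz > fs/2 = 16 Hz, folds to fs − 28 Hz = 4 Hz.
172 Hz mod fs = 12 Hz.
12 Hz ≤ fs/2 = 16 Hz, appears at 12 Hz.
28 Hz > fs/2 = 16 Hz, folds to fs − 28 Hz = 4 Hz.
84 Hz mod fs = 20 Hz.
20 Hz > fs/2 = 16 Hz, folds to fs − 20 Hz = 12 Hz.
108 Hz mod fs = 12 Hz.
12 Hz ≤ fs/2 = 16 Hz, appears at 12 Hz.
Distinct values: {4 Hz, 12 Hz}.

4 Hz, 12 Hz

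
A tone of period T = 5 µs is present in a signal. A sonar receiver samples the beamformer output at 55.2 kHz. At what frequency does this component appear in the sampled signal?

T = 5 µs → f = 1/T = 200 kHz.
200 kHz mod fs = 34.4 kHz.
34.4 kHz > fs/2 = 27.6 kHz, folds to fs − 34.4 kHz = 20.8 kHz.

20.8 kHz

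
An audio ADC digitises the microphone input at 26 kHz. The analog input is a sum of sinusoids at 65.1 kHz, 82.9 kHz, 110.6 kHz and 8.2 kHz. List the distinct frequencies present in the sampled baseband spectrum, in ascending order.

4.9 kHz, 6.6 kHz, 8.2 kHz, 12.9 kHz

fs/2 = 13 kHz.
65.1 kHz mod fs = 13.1 kHz.
13.1 kHz > fs/2 = 13 kHz, folds to fs − 13.1 kHz = 12.9 kHz.
82.9 kHz mod fs = 4.9 kHz.
4.9 kHz ≤ fs/2 = 13 kHz, appears at 4.9 kHz.
110.6 kHz mod fs = 6.6 kHz.
6.6 kHz ≤ fs/2 = 13 kHz, appears at 6.6 kHz.
8.2 kHz ≤ fs/2 = 13 kHz, passes unchanged.
Distinct values: {4.9 kHz, 6.6 kHz, 8.2 kHz, 12.9 kHz}.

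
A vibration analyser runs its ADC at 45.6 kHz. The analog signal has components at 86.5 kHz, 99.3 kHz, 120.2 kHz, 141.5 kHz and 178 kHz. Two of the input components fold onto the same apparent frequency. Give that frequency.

4.7 kHz

fs/2 = 22.8 kHz.
86.5 kHz mod fs = 40.9 kHz.
40.9 kHz > fs/2 = 22.8 kHz, folds to fs − 40.9 kHz = 4.7 kHz.
99.3 kHz mod fs = 8.1 kHz.
8.1 kHz ≤ fs/2 = 22.8 kHz, appears at 8.1 kHz.
120.2 kHz mod fs = 29 kHz.
29 kHz > fs/2 = 22.8 kHz, folds to fs − 29 kHz = 16.6 kHz.
141.5 kHz mod fs = 4.7 kHz.
4.7 kHz ≤ fs/2 = 22.8 kHz, appears at 4.7 kHz.
178 kHz mod fs = 41.2 kHz.
41.2 kHz > fs/2 = 22.8 kHz, folds to fs − 41.2 kHz = 4.4 kHz.
86.5 kHz and 141.5 kHz both map to 4.7 kHz.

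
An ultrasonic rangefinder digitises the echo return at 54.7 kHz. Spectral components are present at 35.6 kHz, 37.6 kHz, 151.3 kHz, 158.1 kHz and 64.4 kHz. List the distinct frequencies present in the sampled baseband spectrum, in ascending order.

6 kHz, 9.7 kHz, 12.8 kHz, 17.1 kHz, 19.1 kHz

fs/2 = 27.35 kHz.
35.6 kHz > fs/2 = 27.35 kHz, folds to fs − 35.6 kHz = 19.1 kHz.
37.6 kHz > fs/2 = 27.35 kHz, folds to fs − 37.6 kHz = 17.1 kHz.
151.3 kHz mod fs = 41.9 kHz.
41.9 kHz > fs/2 = 27.35 kHz, folds to fs − 41.9 kHz = 12.8 kHz.
158.1 kHz mod fs = 48.7 kHz.
48.7 kHz > fs/2 = 27.35 kHz, folds to fs − 48.7 kHz = 6 kHz.
64.4 kHz mod fs = 9.7 kHz.
9.7 kHz ≤ fs/2 = 27.35 kHz, appears at 9.7 kHz.
Distinct values: {6 kHz, 9.7 kHz, 12.8 kHz, 17.1 kHz, 19.1 kHz}.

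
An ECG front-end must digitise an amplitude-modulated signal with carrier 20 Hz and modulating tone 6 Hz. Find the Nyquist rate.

AM sidebands sit at fc ± fm = 14 Hz and 26 Hz.
Highest-frequency component: 26 Hz.
Nyquist rate = 2 × 26 Hz = 52 Hz.

52 Hz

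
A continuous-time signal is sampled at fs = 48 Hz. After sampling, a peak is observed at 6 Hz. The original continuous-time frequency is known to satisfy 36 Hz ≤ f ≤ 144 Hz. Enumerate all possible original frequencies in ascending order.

42 Hz, 54 Hz, 90 Hz, 102 Hz, 138 Hz

Frequencies that alias to 6 Hz are k·fs ± 6 Hz for integer k ≥ 0.
k=0: 6 Hz.
k=1: 42 Hz, 54 Hz.
k=2: 90 Hz, 102 Hz.
k=3: 138 Hz, 150 Hz.
k=4: 186 Hz, 198 Hz.
Within [36 Hz, 144 Hz]: 42 Hz, 54 Hz, 90 Hz, 102 Hz, 138 Hz.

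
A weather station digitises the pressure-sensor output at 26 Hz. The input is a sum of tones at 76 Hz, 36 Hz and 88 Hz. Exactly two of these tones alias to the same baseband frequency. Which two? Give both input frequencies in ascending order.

36 Hz, 88 Hz

fs/2 = 13 Hz.
76 Hz mod fs = 24 Hz.
24 Hz > fs/2 = 13 Hz, folds to fs − 24 Hz = 2 Hz.
36 Hz mod fs = 10 Hz.
10 Hz ≤ fs/2 = 13 Hz, appears at 10 Hz.
88 Hz mod fs = 10 Hz.
10 Hz ≤ fs/2 = 13 Hz, appears at 10 Hz.
36 Hz and 88 Hz both map to 10 Hz.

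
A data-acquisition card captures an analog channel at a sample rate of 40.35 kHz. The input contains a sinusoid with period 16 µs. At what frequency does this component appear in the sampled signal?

18.2 kHz

T = 16 µs → f = 1/T = 62.5 kHz.
62.5 kHz mod fs = 22.15 kHz.
22.15 kHz > fs/2 = 20.175 kHz, folds to fs − 22.15 kHz = 18.2 kHz.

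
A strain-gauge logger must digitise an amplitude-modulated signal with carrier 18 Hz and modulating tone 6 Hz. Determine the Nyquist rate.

AM sidebands sit at fc ± fm = 12 Hz and 24 Hz.
Highest-frequency component: 24 Hz.
Nyquist rate = 2 × 24 Hz = 48 Hz.

48 Hz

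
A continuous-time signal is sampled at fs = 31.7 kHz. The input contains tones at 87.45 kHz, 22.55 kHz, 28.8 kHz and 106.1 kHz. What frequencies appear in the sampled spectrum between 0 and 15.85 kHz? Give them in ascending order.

2.9 kHz, 7.65 kHz, 9.15 kHz, 11 kHz

fs/2 = 15.85 kHz.
87.45 kHz mod fs = 24.05 kHz.
24.05 kHz > fs/2 = 15.85 kHz, folds to fs − 24.05 kHz = 7.65 kHz.
22.55 kHz > fs/2 = 15.85 kHz, folds to fs − 22.55 kHz = 9.15 kHz.
28.8 kHz > fs/2 = 15.85 kHz, folds to fs − 28.8 kHz = 2.9 kHz.
106.1 kHz mod fs = 11 kHz.
11 kHz ≤ fs/2 = 15.85 kHz, appears at 11 kHz.
Distinct values: {2.9 kHz, 7.65 kHz, 9.15 kHz, 11 kHz}.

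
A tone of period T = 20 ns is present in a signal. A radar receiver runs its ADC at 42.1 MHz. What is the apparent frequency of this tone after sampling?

7.9 MHz

T = 20 ns → f = 1/T = 50 MHz.
50 MHz mod fs = 7.9 MHz.
7.9 MHz ≤ fs/2 = 21.05 MHz, appears at 7.9 MHz.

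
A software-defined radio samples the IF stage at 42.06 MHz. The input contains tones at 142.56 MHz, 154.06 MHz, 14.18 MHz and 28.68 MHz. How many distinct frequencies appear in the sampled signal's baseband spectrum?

3

fs/2 = 21.03 MHz.
142.56 MHz mod fs = 16.38 MHz.
16.38 MHz ≤ fs/2 = 21.03 MHz, appears at 16.38 MHz.
154.06 MHz mod fs = 27.88 MHz.
27.88 MHz > fs/2 = 21.03 MHz, folds to fs − 27.88 MHz = 14.18 MHz.
14.18 MHz ≤ fs/2 = 21.03 MHz, passes unchanged.
28.68 MHz > fs/2 = 21.03 MHz, folds to fs − 28.68 MHz = 13.38 MHz.
Distinct values: {13.38 MHz, 14.18 MHz, 16.38 MHz} → 3.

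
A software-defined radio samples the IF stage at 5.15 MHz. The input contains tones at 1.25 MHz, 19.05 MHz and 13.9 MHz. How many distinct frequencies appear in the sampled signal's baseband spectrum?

2

fs/2 = 2.575 MHz.
1.25 MHz ≤ fs/2 = 2.575 MHz, passes unchanged.
19.05 MHz mod fs = 3.6 MHz.
3.6 MHz > fs/2 = 2.575 MHz, folds to fs − 3.6 MHz = 1.55 MHz.
13.9 MHz mod fs = 3.6 MHz.
3.6 MHz > fs/2 = 2.575 MHz, folds to fs − 3.6 MHz = 1.55 MHz.
Distinct values: {1.25 MHz, 1.55 MHz} → 2.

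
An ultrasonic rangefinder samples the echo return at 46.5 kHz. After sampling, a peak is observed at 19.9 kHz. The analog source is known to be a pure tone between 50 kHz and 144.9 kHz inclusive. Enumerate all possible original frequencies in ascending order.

66.4 kHz, 73.1 kHz, 112.9 kHz, 119.6 kHz

Frequencies that alias to 19.9 kHz are k·fs ± 19.9 kHz for integer k ≥ 0.
k=0: 19.9 kHz.
k=1: 26.6 kHz, 66.4 kHz.
k=2: 73.1 kHz, 112.9 kHz.
k=3: 119.6 kHz, 159.4 kHz.
k=4: 166.1 kHz, 205.9 kHz.
Within [50 kHz, 144.9 kHz]: 66.4 kHz, 73.1 kHz, 112.9 kHz, 119.6 kHz.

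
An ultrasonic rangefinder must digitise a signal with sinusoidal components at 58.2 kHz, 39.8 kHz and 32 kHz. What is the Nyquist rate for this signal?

Highest-frequency component: 58.2 kHz.
Nyquist rate = 2 × 58.2 kHz = 116.4 kHz.

116.4 kHz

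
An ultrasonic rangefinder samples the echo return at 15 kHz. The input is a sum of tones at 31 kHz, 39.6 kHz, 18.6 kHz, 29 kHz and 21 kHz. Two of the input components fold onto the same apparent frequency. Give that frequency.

fs/2 = 7.5 kHz.
31 kHz mod fs = 1 kHz.
1 kHz ≤ fs/2 = 7.5 kHz, appears at 1 kHz.
39.6 kHz mod fs = 9.6 kHz.
9.6 kHz > fs/2 = 7.5 kHz, folds to fs − 9.6 kHz = 5.4 kHz.
18.6 kHz mod fs = 3.6 kHz.
3.6 kHz ≤ fs/2 = 7.5 kHz, appears at 3.6 kHz.
29 kHz mod fs = 14 kHz.
14 kHz > fs/2 = 7.5 kHz, folds to fs − 14 kHz = 1 kHz.
21 kHz mod fs = 6 kHz.
6 kHz ≤ fs/2 = 7.5 kHz, appears at 6 kHz.
29 kHz and 31 kHz both map to 1 kHz.

1 kHz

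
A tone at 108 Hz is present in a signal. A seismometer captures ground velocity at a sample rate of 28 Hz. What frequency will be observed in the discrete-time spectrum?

108 Hz mod fs = 24 Hz.
24 Hz > fs/2 = 14 Hz, folds to fs − 24 Hz = 4 Hz.

4 Hz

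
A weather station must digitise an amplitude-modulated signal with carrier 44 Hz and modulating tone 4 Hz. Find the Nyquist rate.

96 Hz

AM sidebands sit at fc ± fm = 40 Hz and 48 Hz.
Highest-frequency component: 48 Hz.
Nyquist rate = 2 × 48 Hz = 96 Hz.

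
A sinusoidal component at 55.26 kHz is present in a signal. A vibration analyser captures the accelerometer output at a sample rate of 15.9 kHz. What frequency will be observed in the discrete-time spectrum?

7.56 kHz

55.26 kHz mod fs = 7.56 kHz.
7.56 kHz ≤ fs/2 = 7.95 kHz, appears at 7.56 kHz.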